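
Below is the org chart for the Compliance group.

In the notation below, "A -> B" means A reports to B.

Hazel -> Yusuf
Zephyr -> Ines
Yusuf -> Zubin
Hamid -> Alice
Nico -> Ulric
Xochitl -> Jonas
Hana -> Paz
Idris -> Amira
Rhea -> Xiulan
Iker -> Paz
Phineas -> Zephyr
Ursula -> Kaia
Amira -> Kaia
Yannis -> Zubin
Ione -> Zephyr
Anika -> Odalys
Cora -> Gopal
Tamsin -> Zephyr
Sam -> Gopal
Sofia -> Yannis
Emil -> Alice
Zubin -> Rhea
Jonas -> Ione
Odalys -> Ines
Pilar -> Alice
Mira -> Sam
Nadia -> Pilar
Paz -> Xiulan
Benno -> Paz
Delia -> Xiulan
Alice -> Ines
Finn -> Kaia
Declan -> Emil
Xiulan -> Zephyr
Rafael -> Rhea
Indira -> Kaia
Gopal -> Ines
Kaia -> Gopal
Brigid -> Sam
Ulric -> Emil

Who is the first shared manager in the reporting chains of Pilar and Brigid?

Ines

Pilar's chain of managers is Alice, Ines. Brigid's chain of managers is Sam, Gopal, Ines. The first manager that appears in both chains is Ines.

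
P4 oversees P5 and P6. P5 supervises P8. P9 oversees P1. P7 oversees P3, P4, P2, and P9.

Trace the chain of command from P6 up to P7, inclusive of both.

P6 reports to P4. P4 reports to P7. P7 is at the top.

P6 -> P4 -> P7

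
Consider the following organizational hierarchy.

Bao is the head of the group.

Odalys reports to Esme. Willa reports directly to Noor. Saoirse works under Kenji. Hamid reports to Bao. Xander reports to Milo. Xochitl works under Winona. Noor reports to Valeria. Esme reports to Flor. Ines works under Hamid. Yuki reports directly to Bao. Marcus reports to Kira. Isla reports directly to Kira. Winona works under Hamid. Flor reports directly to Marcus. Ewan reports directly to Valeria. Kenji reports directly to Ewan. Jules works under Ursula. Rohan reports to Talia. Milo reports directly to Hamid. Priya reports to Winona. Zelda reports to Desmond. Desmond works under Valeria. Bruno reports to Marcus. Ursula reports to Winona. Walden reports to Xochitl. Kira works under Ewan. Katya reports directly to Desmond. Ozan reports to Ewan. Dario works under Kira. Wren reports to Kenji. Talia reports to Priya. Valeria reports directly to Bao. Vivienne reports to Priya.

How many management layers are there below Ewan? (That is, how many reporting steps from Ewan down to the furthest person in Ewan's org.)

5

The longest chain under Ewan runs Ewan → Kira → Marcus → Flor → Esme → Odalys, which is 5 levels below Ewan.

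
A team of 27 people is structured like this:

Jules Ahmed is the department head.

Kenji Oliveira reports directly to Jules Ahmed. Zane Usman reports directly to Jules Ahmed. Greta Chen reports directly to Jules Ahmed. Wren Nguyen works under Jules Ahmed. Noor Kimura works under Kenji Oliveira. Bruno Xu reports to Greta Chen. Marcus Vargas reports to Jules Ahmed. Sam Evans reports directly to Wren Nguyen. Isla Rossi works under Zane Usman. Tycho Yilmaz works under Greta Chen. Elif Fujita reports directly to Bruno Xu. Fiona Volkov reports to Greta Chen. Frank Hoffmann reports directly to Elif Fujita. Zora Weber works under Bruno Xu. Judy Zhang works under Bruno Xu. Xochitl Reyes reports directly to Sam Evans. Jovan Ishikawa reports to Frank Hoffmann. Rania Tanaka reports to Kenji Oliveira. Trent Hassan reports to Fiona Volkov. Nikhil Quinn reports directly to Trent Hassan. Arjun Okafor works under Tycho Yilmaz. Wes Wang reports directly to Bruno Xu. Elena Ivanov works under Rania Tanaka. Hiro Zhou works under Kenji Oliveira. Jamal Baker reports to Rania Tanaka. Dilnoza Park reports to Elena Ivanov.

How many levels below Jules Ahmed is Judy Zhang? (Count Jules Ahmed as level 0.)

3

Chain from Judy Zhang up to Jules Ahmed: Judy Zhang → Bruno Xu → Greta Chen → Jules Ahmed. That is 3 steps up, so Judy Zhang is 3 levels below Jules Ahmed.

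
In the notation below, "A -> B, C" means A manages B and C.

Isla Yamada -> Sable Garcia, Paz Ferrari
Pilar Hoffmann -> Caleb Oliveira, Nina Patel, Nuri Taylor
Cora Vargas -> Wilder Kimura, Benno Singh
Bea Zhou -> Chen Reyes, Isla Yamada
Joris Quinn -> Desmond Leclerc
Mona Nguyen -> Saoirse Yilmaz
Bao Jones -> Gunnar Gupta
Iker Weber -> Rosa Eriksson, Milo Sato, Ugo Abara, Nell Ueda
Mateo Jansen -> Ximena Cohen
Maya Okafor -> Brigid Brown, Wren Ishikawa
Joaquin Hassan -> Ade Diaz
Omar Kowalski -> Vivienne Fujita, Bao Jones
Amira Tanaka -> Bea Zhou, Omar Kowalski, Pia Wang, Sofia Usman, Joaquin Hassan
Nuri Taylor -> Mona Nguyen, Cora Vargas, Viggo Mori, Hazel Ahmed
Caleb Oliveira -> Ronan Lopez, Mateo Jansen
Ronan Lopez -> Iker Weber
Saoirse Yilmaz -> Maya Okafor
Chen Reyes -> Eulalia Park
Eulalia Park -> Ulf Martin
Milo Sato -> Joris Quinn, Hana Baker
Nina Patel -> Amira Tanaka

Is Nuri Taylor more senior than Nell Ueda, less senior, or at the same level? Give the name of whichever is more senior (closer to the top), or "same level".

Nuri Taylor

Nuri Taylor is 1 level below Pilar Hoffmann; Nell Ueda is 4. Nuri Taylor is higher.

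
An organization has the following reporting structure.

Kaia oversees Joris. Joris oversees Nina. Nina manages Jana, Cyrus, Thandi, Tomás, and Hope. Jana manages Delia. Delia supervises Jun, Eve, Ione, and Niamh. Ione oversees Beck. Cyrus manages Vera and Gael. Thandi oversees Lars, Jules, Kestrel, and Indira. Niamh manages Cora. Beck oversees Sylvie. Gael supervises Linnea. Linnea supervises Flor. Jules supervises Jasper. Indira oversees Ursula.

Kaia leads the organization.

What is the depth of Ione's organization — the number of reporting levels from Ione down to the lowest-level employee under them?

2

The longest chain under Ione runs Ione → Beck → Sylvie, which is 2 levels below Ione.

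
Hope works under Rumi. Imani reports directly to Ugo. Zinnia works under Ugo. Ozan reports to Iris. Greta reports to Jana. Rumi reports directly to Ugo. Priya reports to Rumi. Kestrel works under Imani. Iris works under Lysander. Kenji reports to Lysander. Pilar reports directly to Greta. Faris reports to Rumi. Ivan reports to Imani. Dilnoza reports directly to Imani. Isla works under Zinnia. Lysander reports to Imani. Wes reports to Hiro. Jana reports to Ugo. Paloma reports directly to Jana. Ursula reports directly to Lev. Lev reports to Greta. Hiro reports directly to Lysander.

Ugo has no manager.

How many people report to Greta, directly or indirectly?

3

Greta directly manages Lev, Pilar. Under Lev: Ursula (1). Pilar has no reports. So Greta's organization is 2 direct reports plus everyone under them: 2 + 1 = 3.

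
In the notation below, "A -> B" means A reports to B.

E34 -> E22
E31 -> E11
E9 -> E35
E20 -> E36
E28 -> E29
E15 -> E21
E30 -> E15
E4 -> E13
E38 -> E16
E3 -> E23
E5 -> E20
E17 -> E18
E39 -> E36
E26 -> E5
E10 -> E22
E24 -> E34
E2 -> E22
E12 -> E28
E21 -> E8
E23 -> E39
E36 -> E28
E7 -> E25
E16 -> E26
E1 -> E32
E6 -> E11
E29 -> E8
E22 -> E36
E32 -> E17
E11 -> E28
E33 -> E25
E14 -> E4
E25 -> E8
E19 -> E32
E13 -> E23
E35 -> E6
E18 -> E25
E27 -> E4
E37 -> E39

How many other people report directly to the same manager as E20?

E20 reports to E36. E36's other direct reports are E22, E39 — 2 peers.

2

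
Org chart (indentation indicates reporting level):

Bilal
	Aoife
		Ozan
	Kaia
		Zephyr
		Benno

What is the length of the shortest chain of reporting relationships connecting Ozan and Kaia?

Ozan is 2 levels below Bilal, and Kaia is 1 level below Bilal (their lowest common manager). The shortest path runs up from Ozan to Bilal and back down to Kaia: 2 + 1 = 3 links.

3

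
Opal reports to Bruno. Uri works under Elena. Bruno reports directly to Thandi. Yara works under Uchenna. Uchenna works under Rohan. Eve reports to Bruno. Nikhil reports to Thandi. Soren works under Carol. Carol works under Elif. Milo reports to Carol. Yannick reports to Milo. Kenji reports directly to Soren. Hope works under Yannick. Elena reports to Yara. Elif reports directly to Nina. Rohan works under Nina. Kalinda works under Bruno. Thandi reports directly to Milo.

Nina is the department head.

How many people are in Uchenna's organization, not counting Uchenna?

Uchenna directly manages Yara. Under Yara: Elena, Uri (2). That's 3 in total.

3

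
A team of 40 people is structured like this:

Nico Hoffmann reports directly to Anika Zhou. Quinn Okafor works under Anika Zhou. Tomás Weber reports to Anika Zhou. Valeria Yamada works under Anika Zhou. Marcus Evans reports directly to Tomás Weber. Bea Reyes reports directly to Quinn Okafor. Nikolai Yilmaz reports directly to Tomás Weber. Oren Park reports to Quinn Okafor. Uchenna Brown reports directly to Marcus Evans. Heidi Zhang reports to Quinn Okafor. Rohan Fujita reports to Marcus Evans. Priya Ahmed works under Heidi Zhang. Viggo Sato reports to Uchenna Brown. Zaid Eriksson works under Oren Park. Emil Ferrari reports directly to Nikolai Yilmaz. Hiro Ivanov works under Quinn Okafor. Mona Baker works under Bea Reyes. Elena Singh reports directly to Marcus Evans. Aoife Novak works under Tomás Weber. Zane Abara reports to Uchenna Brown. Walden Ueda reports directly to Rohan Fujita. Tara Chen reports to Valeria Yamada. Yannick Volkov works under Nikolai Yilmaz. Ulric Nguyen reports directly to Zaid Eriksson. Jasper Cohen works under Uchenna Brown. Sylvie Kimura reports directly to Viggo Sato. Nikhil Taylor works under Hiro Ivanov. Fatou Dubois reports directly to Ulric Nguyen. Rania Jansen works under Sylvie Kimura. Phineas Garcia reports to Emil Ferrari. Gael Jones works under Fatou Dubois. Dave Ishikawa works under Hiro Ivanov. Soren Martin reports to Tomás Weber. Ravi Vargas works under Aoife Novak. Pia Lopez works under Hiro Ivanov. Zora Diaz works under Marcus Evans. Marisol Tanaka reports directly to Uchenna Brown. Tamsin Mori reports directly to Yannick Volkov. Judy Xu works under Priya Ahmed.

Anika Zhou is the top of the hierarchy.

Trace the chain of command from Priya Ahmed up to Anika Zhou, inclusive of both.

Priya Ahmed reports to Heidi Zhang. Heidi Zhang reports to Quinn Okafor. Quinn Okafor reports to Anika Zhou. Anika Zhou is at the top.

Priya Ahmed -> Heidi Zhang -> Quinn Okafor -> Anika Zhou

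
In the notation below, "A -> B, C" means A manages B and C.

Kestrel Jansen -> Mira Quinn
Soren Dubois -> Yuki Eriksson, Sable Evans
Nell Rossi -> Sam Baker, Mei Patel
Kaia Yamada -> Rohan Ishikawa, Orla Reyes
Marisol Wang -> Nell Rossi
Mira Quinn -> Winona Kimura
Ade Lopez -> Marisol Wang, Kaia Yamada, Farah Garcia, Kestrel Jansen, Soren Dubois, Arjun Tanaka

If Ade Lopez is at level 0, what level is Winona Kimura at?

Chain from Winona Kimura up to Ade Lopez: Winona Kimura → Mira Quinn → Kestrel Jansen → Ade Lopez. That is 3 steps up, so Winona Kimura is 3 levels below Ade Lopez.

3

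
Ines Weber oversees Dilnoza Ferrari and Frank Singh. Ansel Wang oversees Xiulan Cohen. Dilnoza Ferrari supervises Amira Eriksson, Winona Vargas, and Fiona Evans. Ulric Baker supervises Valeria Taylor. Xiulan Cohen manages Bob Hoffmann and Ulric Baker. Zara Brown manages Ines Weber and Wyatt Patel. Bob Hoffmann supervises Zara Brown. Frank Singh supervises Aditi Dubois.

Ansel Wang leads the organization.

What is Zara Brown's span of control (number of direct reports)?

Zara Brown directly manages Ines Weber, Wyatt Patel. That is 2 direct reports.

2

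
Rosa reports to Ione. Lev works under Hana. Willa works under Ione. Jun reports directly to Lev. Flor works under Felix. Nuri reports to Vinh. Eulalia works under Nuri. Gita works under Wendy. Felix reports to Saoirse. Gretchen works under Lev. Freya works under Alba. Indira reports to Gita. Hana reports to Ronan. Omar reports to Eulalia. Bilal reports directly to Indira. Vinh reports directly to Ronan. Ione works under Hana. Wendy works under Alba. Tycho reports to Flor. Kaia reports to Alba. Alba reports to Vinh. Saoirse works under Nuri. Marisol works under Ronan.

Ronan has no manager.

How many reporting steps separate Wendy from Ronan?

Chain from Wendy up to Ronan: Wendy → Alba → Vinh → Ronan. That is 3 steps up, so Wendy is 3 levels below Ronan.

3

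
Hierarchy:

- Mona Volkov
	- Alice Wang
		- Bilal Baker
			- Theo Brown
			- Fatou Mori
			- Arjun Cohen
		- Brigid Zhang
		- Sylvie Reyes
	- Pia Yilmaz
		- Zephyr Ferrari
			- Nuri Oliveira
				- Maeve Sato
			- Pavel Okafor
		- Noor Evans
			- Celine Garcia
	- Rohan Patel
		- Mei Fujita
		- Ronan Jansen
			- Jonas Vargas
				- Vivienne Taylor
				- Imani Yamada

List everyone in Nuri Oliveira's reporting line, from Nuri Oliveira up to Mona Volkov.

Nuri Oliveira reports to Zephyr Ferrari. Zephyr Ferrari reports to Pia Yilmaz. Pia Yilmaz reports to Mona Volkov. Mona Volkov is at the top.

Nuri Oliveira -> Zephyr Ferrari -> Pia Yilmaz -> Mona Volkov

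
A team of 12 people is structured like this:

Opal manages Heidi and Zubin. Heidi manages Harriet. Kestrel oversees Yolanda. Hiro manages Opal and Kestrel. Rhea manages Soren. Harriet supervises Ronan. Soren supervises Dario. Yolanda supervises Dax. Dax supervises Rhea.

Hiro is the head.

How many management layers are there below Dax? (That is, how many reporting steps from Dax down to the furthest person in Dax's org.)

3

The longest chain under Dax runs Dax → Rhea → Soren → Dario, which is 3 levels below Dax.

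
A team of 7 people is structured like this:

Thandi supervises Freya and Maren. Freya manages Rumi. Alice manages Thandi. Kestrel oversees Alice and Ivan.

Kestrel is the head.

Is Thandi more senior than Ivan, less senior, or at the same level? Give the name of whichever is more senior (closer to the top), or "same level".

Thandi is 2 levels below Kestrel; Ivan is 1. Ivan is higher.

Ivan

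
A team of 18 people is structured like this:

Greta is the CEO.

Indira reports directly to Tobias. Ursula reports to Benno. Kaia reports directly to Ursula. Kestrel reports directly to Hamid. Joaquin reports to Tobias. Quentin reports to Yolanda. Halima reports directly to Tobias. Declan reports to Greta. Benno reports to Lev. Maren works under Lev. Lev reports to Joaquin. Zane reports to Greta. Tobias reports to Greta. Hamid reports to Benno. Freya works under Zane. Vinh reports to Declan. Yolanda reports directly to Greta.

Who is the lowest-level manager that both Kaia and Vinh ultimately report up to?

Kaia's chain of managers is Ursula, Benno, Lev, Joaquin, Tobias, Greta. Vinh's chain of managers is Declan, Greta. The first manager that appears in both chains is Greta.

Greta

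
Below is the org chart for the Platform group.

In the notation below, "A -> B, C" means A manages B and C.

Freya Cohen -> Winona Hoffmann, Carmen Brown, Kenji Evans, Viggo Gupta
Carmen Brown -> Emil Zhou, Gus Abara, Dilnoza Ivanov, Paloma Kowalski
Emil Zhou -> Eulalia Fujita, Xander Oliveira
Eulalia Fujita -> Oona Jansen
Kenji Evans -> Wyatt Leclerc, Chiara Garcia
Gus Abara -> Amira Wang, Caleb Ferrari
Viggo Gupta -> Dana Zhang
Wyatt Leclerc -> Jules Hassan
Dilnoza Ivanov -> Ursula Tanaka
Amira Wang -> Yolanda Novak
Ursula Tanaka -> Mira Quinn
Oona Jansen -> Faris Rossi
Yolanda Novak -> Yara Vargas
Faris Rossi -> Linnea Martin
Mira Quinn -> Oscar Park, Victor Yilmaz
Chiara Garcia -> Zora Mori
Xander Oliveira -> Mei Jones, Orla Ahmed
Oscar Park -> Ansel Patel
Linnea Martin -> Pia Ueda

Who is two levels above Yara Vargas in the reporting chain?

Amira Wang

Yara Vargas reports to Yolanda Novak, and Yolanda Novak reports to Amira Wang. So Yara Vargas's skip-level manager is Amira Wang.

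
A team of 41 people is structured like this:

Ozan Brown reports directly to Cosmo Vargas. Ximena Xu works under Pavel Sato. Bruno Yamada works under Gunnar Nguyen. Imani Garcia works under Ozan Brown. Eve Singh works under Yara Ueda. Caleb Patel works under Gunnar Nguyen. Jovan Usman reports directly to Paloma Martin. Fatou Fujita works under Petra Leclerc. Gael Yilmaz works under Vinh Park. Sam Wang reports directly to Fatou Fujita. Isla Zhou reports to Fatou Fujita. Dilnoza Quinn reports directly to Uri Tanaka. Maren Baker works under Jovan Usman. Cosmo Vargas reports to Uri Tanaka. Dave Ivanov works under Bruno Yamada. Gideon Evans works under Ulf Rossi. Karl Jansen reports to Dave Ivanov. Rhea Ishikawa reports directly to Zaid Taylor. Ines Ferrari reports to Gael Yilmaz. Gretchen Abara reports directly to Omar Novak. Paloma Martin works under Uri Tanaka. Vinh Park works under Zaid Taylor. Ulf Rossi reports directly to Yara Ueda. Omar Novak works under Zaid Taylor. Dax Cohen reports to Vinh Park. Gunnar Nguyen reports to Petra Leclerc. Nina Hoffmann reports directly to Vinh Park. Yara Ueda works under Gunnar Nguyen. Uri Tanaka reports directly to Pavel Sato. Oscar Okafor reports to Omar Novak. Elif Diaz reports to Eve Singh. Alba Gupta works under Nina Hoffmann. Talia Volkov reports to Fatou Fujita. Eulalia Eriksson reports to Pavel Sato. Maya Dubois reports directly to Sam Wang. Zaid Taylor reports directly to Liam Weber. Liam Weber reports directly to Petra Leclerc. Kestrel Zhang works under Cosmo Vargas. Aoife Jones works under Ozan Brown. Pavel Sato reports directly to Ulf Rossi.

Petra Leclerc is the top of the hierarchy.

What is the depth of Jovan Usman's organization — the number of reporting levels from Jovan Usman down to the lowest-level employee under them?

1

The longest chain under Jovan Usman runs Jovan Usman → Maren Baker, which is 1 level below Jovan Usman.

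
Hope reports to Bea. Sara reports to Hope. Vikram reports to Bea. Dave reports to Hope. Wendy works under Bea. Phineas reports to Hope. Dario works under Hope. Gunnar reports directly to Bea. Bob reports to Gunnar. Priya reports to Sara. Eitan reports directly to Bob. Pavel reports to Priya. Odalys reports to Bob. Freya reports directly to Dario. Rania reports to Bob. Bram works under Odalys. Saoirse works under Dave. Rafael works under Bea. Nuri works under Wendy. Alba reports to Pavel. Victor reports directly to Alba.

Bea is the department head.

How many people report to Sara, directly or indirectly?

4

Sara directly manages Priya. Under Priya: Pavel, Alba, Victor (3). That's 4 in total.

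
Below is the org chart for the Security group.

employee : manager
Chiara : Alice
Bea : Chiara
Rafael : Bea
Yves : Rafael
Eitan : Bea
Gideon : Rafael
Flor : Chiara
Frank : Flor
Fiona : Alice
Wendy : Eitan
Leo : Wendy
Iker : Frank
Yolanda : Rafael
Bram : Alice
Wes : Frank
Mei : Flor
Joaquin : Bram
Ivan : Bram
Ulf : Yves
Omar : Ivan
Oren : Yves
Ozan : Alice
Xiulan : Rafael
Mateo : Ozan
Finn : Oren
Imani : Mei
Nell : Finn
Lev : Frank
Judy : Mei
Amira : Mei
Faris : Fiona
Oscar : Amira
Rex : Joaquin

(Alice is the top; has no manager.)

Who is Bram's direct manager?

Bram reports directly to Alice.

Alice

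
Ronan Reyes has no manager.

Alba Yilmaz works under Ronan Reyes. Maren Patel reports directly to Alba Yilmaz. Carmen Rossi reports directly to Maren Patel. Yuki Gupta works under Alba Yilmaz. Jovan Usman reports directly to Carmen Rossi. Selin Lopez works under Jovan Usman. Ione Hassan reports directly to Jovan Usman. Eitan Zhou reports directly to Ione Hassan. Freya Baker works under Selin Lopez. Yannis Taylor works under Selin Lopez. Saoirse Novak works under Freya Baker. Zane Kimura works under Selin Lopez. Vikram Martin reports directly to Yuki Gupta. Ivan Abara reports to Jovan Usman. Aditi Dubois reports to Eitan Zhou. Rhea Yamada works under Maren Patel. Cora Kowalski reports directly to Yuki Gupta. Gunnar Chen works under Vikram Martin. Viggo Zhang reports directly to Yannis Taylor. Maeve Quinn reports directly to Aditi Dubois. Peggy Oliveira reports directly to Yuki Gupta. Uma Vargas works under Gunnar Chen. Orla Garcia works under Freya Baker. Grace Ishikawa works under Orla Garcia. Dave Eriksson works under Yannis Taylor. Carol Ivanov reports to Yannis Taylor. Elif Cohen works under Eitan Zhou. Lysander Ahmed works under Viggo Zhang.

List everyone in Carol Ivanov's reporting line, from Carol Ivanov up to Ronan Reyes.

Carol Ivanov -> Yannis Taylor -> Selin Lopez -> Jovan Usman -> Carmen Rossi -> Maren Patel -> Alba Yilmaz -> Ronan Reyes

Carol Ivanov reports to Yannis Taylor. Yannis Taylor reports to Selin Lopez. Selin Lopez reports to Jovan Usman. Jovan Usman reports to Carmen Rossi. Carmen Rossi reports to Maren Patel. Maren Patel reports to Alba Yilmaz. Alba Yilmaz reports to Ronan Reyes. Ronan Reyes is at the top.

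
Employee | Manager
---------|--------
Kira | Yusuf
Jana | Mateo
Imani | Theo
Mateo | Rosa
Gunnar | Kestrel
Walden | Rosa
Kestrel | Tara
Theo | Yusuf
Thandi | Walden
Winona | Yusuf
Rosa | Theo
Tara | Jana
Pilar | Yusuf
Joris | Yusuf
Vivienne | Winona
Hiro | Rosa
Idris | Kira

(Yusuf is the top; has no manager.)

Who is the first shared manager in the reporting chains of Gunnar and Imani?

Gunnar's chain of managers is Kestrel, Tara, Jana, Mateo, Rosa, Theo, Yusuf. Imani's chain of managers is Theo, Yusuf. The first manager that appears in both chains is Theo.

Theo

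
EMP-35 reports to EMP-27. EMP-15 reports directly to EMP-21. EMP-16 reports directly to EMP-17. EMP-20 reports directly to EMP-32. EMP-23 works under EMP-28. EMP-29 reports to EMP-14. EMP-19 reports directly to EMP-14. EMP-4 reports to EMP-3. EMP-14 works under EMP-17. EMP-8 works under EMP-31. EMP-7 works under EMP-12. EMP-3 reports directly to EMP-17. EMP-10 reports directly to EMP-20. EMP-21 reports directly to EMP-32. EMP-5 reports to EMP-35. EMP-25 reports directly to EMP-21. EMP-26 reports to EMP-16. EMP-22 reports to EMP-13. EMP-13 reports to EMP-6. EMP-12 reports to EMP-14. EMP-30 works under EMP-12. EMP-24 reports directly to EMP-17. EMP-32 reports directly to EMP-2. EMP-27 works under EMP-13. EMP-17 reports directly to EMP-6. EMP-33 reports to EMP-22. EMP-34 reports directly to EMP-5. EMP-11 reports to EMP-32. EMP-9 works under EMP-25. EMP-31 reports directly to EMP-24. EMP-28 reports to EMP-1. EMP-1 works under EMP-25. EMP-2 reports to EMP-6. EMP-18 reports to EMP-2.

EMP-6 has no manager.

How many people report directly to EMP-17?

EMP-17 directly manages EMP-14, EMP-24, EMP-3, EMP-16. That is 4 direct reports.

4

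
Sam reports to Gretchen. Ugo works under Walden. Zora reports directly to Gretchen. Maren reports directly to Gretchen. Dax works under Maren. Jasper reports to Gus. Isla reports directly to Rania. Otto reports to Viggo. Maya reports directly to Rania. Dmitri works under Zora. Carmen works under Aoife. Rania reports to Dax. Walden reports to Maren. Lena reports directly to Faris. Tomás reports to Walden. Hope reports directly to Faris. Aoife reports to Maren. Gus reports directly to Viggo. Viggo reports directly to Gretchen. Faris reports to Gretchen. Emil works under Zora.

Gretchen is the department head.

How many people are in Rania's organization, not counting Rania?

Rania directly manages Maya, Isla. Maya has no reports. Isla has no reports. So Rania's organization is 2 direct reports plus everyone under them: 1 + 1 = 2.

2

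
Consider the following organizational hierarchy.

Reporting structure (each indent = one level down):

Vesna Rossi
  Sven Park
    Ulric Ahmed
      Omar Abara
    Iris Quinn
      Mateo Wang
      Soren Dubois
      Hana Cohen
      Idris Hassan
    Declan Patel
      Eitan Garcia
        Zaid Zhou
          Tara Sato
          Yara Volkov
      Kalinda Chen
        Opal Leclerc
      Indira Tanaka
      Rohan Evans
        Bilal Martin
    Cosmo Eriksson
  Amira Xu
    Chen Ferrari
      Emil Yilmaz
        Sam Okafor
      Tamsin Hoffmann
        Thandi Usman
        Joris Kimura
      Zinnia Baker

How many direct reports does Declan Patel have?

4

Declan Patel directly manages Eitan Garcia, Kalinda Chen, Indira Tanaka, Rohan Evans. That is 4 direct reports.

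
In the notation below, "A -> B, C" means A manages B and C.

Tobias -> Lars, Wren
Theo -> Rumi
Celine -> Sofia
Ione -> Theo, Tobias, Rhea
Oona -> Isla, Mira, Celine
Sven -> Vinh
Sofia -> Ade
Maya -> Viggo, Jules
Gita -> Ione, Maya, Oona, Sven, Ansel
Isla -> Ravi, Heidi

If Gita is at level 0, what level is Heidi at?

Chain from Heidi up to Gita: Heidi → Isla → Oona → Gita. That is 3 steps up, so Heidi is 3 levels below Gita.

3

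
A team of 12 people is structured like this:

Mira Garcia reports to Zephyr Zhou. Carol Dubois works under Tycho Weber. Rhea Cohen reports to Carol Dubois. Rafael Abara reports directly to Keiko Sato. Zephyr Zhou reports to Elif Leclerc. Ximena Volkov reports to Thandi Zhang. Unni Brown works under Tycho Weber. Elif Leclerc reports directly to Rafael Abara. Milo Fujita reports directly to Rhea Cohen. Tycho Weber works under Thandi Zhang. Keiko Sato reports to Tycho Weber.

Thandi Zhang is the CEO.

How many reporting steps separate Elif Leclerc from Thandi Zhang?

4

Chain from Elif Leclerc up to Thandi Zhang: Elif Leclerc → Rafael Abara → Keiko Sato → Tycho Weber → Thandi Zhang. That is 4 steps up, so Elif Leclerc is 4 levels below Thandi Zhang.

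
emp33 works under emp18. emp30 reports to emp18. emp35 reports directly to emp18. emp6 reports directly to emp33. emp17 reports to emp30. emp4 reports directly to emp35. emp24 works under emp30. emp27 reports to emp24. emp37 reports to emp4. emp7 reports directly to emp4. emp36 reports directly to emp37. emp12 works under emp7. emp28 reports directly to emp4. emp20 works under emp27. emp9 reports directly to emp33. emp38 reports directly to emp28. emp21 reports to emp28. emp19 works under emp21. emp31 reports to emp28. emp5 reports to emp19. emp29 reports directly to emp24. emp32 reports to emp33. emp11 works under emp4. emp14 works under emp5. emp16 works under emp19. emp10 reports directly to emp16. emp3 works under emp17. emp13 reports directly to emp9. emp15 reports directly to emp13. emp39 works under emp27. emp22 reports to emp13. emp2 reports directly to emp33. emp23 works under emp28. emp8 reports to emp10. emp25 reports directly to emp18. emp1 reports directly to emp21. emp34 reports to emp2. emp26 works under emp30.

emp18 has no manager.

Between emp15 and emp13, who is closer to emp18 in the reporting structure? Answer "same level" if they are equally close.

emp13

emp15 is 4 levels below emp18; emp13 is 3. emp13 is higher.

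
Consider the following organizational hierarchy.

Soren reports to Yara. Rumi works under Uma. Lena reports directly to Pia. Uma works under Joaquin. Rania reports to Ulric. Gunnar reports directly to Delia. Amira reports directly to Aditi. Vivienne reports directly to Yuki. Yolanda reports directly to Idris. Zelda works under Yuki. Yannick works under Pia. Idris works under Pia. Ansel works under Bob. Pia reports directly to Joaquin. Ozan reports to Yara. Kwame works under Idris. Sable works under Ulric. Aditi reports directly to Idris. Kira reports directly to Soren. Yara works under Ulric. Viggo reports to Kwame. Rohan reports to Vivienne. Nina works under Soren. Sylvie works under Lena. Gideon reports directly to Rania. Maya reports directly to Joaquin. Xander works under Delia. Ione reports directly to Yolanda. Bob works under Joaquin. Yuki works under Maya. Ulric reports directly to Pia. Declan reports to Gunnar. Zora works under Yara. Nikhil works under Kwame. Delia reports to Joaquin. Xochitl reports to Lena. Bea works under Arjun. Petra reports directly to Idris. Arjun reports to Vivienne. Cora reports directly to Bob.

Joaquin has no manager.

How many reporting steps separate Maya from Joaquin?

Chain from Maya up to Joaquin: Maya → Joaquin. That is 1 step up, so Maya is 1 level below Joaquin.

1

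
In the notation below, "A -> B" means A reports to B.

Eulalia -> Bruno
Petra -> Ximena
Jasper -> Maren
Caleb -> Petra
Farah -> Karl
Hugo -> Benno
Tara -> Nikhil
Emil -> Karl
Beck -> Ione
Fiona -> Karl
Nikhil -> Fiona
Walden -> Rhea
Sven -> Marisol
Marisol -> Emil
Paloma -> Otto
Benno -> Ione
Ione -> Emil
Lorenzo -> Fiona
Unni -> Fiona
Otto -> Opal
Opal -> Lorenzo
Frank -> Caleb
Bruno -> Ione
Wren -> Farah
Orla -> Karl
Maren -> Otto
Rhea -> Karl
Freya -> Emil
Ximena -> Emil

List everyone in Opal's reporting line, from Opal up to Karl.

Opal reports to Lorenzo. Lorenzo reports to Fiona. Fiona reports to Karl. Karl is at the top.

Opal -> Lorenzo -> Fiona -> Karl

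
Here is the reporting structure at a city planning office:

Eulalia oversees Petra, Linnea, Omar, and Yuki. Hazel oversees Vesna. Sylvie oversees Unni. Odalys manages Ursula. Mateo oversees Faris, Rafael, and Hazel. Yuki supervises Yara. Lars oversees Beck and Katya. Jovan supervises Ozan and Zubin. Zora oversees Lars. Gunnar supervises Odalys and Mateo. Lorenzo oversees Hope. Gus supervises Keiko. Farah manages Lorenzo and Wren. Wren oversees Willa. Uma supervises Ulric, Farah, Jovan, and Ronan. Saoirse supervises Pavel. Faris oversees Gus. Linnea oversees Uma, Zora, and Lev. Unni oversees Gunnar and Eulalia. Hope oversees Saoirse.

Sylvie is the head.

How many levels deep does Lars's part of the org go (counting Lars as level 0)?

1

The longest chain under Lars runs Lars → Beck, which is 1 level below Lars.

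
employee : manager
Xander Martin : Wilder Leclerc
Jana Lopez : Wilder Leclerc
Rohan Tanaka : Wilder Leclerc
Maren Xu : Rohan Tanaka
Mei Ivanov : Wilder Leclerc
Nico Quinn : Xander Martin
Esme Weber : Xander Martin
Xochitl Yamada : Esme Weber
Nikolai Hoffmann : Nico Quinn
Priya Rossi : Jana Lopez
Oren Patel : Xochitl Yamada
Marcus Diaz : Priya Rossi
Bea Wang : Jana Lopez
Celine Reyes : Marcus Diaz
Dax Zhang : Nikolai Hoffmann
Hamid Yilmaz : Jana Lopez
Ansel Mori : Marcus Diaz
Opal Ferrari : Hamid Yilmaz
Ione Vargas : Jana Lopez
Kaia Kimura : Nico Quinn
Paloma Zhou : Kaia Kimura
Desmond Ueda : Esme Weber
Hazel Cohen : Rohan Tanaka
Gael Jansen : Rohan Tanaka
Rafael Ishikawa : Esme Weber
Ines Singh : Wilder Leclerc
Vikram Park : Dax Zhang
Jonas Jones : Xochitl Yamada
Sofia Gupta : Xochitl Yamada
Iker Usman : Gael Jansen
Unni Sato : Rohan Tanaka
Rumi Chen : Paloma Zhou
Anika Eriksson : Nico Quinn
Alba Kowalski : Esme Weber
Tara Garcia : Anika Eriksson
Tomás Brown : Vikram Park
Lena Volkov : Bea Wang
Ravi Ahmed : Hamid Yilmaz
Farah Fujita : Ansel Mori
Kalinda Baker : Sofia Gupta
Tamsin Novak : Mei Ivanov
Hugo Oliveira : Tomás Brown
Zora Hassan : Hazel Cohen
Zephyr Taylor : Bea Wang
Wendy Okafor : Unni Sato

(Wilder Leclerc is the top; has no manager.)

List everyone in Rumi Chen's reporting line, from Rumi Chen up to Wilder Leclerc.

Rumi Chen reports to Paloma Zhou. Paloma Zhou reports to Kaia Kimura. Kaia Kimura reports to Nico Quinn. Nico Quinn reports to Xander Martin. Xander Martin reports to Wilder Leclerc. Wilder Leclerc is at the top.

Rumi Chen -> Paloma Zhou -> Kaia Kimura -> Nico Quinn -> Xander Martin -> Wilder Leclerc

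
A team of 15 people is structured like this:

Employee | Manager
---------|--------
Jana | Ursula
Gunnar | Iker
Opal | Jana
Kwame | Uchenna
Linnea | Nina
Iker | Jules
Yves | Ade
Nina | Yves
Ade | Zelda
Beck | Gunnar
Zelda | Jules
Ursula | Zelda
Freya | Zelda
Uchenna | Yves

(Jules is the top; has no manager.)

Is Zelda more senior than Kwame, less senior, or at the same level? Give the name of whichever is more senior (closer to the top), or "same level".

Zelda

Zelda is 1 level below Jules; Kwame is 5. Zelda is higher.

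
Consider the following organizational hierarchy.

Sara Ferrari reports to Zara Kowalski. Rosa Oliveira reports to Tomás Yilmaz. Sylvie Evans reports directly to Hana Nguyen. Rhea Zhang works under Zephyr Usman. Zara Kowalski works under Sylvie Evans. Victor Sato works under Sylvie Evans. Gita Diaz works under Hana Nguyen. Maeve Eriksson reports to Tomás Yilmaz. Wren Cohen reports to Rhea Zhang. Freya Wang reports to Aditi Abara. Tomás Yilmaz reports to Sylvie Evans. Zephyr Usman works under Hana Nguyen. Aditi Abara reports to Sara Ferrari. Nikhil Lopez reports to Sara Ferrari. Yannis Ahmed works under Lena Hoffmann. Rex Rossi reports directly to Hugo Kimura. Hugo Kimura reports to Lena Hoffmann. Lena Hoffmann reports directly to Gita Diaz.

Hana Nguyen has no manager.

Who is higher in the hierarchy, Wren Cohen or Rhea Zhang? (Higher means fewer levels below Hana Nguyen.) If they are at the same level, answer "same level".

Wren Cohen is 3 levels below Hana Nguyen; Rhea Zhang is 2. Rhea Zhang is higher.

Rhea Zhang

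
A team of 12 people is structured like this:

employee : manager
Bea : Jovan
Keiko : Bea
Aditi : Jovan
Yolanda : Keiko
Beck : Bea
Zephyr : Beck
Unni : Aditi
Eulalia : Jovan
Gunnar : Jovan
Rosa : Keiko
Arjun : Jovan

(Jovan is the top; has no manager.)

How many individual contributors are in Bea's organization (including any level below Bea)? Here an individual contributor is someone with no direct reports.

The people in Bea's organization with no one reporting to them are Zephyr, Rosa, Yolanda. That is 3.

3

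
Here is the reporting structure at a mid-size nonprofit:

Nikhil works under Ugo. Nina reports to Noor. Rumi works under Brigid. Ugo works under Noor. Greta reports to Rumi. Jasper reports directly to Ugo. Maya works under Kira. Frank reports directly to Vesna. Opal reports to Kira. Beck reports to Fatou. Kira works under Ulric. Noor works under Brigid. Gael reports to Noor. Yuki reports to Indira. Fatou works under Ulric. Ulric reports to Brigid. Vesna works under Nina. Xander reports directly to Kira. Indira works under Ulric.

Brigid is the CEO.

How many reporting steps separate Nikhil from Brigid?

3

Chain from Nikhil up to Brigid: Nikhil → Ugo → Noor → Brigid. That is 3 steps up, so Nikhil is 3 levels below Brigid.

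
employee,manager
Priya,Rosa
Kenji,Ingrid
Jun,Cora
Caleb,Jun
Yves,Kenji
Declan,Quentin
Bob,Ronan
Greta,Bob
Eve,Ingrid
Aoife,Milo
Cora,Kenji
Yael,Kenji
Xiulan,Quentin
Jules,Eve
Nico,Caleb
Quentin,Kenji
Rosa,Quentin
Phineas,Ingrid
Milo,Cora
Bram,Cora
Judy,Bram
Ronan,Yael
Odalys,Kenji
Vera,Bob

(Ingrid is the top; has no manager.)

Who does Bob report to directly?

Bob reports directly to Ronan.

Ronan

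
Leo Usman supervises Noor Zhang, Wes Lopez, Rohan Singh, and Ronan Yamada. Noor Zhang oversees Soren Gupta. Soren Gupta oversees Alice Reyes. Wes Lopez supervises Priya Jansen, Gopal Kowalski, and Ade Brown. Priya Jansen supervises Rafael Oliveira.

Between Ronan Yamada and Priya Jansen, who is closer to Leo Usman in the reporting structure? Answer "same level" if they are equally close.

Ronan Yamada

Ronan Yamada is 1 level below Leo Usman; Priya Jansen is 2. Ronan Yamada is higher.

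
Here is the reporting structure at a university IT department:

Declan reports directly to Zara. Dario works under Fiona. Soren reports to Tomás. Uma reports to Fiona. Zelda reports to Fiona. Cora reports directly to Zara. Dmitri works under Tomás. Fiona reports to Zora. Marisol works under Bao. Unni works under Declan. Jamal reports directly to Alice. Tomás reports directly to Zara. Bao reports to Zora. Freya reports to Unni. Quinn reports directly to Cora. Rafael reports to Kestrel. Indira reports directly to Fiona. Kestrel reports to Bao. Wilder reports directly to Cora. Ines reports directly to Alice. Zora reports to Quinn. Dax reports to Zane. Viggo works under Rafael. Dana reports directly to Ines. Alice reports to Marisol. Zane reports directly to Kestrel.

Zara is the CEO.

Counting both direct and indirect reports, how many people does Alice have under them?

3

Alice directly manages Jamal, Ines. Jamal has no reports. Under Ines: Dana (1). So Alice's organization is 2 direct reports plus everyone under them: 1 + 2 = 3.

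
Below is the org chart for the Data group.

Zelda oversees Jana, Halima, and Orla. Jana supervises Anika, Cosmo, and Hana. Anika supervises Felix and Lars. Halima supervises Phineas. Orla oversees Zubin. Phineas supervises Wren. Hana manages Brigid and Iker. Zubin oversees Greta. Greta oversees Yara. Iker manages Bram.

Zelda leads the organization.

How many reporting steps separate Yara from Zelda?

4

Chain from Yara up to Zelda: Yara → Greta → Zubin → Orla → Zelda. That is 4 steps up, so Yara is 4 levels below Zelda.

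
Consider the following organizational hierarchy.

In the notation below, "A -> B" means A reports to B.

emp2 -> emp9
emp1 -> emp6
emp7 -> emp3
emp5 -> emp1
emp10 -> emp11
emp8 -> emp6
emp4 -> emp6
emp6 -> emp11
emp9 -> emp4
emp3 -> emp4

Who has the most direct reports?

Direct-report counts: emp11 has 2; emp6 has 3; emp1 has 1; emp4 has 2; emp3 has 1; emp9 has 1. The largest is 3, held by emp6.

emp6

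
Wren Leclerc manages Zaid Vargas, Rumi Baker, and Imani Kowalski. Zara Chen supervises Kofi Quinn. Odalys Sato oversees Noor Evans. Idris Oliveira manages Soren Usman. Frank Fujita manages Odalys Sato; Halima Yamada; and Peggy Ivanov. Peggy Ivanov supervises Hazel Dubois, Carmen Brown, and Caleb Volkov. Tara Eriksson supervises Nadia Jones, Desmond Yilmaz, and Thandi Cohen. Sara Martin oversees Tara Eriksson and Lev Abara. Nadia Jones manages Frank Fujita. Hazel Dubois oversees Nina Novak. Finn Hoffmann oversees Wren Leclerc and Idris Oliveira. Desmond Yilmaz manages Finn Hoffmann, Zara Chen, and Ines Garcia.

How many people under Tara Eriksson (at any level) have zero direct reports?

12

The people in Tara Eriksson's organization with no one reporting to them are Thandi Cohen, Ines Garcia, Kofi Quinn, Soren Usman, Imani Kowalski, Rumi Baker, Zaid Vargas, Halima Yamada, Noor Evans, Caleb Volkov, Carmen Brown, Nina Novak. That is 12.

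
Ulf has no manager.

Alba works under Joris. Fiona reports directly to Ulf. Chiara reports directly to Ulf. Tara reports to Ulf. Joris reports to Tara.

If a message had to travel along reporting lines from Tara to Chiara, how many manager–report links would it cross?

2

Tara is 1 level below Ulf, and Chiara is 1 level below Ulf (their lowest common manager). The shortest path runs up from Tara to Ulf and back down to Chiara: 1 + 1 = 2 links.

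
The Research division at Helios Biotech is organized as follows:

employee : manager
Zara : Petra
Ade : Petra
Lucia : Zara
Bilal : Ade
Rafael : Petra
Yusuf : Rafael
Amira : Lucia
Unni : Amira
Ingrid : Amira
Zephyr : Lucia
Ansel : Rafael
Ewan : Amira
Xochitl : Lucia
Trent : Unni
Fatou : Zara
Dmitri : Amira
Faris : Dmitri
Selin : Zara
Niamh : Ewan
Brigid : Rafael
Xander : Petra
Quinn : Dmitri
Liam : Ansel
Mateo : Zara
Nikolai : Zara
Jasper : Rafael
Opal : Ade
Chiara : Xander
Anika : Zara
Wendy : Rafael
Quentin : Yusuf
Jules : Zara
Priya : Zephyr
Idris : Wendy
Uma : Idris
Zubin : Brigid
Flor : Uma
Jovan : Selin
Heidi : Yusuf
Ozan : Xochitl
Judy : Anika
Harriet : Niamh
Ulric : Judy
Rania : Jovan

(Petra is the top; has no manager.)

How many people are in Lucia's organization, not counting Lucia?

Lucia directly manages Amira, Zephyr, Xochitl. Under Amira: Dmitri, Quinn, Faris, Ewan, Niamh, Harriet, Ingrid, Unni, Trent (9). Under Zephyr: Priya (1). Under Xochitl: Ozan (1). So Lucia's organization is 3 direct reports plus everyone under them: 10 + 2 + 2 = 14.

14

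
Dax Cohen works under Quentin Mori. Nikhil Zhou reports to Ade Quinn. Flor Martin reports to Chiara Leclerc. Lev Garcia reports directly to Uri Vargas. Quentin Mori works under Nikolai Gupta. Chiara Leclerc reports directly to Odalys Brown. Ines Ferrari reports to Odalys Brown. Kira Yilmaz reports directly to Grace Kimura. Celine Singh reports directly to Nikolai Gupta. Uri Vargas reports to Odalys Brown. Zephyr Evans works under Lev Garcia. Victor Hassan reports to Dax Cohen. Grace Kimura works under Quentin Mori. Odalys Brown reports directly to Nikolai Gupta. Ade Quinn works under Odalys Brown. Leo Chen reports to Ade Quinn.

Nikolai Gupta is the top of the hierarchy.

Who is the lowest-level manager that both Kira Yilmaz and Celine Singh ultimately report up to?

Nikolai Gupta

Kira Yilmaz's chain of managers is Grace Kimura, Quentin Mori, Nikolai Gupta. Celine Singh's chain of managers is Nikolai Gupta. The first manager that appears in both chains is Nikolai Gupta.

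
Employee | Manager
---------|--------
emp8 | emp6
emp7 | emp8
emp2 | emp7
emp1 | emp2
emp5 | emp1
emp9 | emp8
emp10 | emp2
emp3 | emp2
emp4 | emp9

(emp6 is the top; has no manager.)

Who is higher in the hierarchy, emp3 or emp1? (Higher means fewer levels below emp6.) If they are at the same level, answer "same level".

same level

Both emp3 and emp1 are 4 levels below emp6.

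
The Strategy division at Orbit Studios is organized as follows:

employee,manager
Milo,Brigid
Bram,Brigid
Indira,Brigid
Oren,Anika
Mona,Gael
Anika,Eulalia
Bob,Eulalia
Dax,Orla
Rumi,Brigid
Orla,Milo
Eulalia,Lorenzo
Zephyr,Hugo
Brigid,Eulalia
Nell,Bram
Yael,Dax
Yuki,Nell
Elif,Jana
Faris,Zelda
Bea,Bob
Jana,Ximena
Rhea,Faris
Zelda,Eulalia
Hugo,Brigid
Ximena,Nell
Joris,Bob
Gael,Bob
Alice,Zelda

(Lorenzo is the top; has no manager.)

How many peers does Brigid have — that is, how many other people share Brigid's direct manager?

3

Brigid reports to Eulalia. Eulalia's other direct reports are Bob, Zelda, Anika — 3 peers.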